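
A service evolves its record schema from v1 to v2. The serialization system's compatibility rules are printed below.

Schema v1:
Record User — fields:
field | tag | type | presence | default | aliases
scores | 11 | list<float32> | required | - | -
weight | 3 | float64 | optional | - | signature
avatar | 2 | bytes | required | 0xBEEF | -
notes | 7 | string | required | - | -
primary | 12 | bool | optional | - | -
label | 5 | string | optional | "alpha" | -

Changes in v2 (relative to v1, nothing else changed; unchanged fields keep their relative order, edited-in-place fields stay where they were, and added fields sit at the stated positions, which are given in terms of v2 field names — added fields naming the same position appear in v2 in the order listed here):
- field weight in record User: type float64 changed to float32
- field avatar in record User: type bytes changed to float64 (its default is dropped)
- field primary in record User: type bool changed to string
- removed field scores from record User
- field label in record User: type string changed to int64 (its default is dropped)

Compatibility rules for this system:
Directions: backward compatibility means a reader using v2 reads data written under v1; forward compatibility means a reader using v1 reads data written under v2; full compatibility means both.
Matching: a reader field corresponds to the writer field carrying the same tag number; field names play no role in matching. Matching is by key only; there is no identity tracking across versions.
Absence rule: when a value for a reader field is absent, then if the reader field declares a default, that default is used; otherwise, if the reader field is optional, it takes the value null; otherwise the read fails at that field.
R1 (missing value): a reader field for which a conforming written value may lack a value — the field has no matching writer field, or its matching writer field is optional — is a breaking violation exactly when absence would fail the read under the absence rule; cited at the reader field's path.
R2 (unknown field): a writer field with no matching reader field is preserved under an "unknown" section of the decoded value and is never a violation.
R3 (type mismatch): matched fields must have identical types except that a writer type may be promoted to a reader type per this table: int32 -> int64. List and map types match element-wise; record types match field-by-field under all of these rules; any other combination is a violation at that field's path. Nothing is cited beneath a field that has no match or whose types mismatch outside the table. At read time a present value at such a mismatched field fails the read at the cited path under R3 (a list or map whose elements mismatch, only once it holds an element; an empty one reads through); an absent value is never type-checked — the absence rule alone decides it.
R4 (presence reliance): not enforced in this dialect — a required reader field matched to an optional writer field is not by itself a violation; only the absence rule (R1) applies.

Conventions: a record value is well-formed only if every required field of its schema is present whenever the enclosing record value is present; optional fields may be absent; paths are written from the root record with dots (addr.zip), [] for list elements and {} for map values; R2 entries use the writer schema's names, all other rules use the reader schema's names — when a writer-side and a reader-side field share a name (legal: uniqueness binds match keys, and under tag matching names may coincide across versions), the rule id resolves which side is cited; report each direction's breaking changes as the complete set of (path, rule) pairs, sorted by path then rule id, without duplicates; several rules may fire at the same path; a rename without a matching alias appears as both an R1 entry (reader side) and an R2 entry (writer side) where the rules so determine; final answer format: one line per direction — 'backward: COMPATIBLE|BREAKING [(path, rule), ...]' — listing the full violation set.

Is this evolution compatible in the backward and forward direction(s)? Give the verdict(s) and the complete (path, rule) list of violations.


backward: BREAKING [(avatar, R3), (label, R3), (primary, R3), (weight, R3)]; forward: BREAKING [(avatar, R3), (label, R3), (primary, R3), (scores, R1), (weight, R3)]

the writer's type comes first in each User pair
backward pass over User, reader schema v2, writer schema v1:
  weight <- weight (float64 -> float32, writer optional)
  avatar <- avatar (bytes -> float64, writer required)
  notes <- notes (string -> string, writer required)
  primary <- primary (bool -> string, writer optional)
  label <- label (string -> int64, writer optional)
  leftover writer field: scores
  violation R3 at avatar
  violation R3 at label
  violation R3 at primary
  violation R3 at weight
  => 4 violation(s): backward is BREAKING for User
forward pass over User, reader schema v1, writer schema v2:
  scores has no writer counterpart
  weight <- weight (float32 -> float64, writer optional)
  avatar <- avatar (float64 -> bytes, writer required)
  notes <- notes (string -> string, writer required)
  primary <- primary (string -> bool, writer optional)
  label <- label (int64 -> string, writer optional)
  violation R3 at avatar
  violation R3 at label
  violation R3 at primary
  violation R1 at scores
  violation R3 at weight
  => 5 violation(s): forward is BREAKING for User


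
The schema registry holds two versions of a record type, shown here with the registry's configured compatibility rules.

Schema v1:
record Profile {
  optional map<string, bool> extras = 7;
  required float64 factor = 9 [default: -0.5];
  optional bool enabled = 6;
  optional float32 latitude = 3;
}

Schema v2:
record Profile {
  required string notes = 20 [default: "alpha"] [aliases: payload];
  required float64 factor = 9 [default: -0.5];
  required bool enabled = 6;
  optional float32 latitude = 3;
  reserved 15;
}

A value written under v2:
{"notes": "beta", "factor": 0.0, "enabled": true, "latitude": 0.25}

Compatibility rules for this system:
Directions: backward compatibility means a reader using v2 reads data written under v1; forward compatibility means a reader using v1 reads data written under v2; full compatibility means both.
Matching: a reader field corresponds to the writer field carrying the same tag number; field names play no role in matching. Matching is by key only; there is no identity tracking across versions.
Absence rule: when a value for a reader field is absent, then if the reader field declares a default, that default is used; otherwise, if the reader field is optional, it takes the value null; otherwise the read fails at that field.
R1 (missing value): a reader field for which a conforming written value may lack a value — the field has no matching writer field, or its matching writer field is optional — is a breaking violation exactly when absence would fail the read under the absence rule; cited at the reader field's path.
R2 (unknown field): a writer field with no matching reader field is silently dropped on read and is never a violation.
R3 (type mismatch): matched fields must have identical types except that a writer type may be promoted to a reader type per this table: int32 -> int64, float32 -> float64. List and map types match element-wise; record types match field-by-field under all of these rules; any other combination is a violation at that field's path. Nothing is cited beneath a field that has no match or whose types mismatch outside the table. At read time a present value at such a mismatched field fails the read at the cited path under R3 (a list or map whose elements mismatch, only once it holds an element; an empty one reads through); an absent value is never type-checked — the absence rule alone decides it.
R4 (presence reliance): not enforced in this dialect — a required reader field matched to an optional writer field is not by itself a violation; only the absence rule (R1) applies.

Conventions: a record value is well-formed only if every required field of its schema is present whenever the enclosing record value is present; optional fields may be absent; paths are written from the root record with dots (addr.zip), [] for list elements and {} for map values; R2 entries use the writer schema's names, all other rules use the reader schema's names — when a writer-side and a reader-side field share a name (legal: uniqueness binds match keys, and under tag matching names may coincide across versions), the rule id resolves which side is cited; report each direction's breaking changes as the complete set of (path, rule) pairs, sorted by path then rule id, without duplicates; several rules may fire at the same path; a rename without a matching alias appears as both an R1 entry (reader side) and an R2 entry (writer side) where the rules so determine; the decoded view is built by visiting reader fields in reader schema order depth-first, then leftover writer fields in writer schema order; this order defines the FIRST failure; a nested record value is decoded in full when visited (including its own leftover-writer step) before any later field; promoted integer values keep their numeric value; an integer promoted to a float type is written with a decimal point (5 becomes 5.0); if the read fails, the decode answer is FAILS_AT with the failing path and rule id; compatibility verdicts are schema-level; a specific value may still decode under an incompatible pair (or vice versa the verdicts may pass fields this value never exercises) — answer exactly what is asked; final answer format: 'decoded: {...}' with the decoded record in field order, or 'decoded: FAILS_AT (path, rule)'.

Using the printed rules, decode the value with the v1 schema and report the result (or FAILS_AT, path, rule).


the writer's type comes first in each Profile pair
decoding the Profile value with the v1 reader:
  extras := null (absent, optional -> null)
  factor := 0.0
  enabled := true
  latitude := 0.25
  writer notes: unknown -> dropped
  => decoded: {"extras": null, "factor": 0.0, "enabled": true, "latitude": 0.25}
the other Profile changes do not affect what is asked:
  field enabled in record Profile: optional changed to required -> schema-level compatibility only; this Profile value's decode is unchanged
  added field notes to record Profile: required string, tag 20, default "alpha" (in v2 it sits immediately before factor) -> no rule fires on it and the decoded Profile view is identical with or without it
  removed field extras from record Profile -> no rule fires on it and the decoded Profile view is identical with or without it

decoded: {"extras": null, "factor": 0.0, "enabled": true, "latitude": 0.25}


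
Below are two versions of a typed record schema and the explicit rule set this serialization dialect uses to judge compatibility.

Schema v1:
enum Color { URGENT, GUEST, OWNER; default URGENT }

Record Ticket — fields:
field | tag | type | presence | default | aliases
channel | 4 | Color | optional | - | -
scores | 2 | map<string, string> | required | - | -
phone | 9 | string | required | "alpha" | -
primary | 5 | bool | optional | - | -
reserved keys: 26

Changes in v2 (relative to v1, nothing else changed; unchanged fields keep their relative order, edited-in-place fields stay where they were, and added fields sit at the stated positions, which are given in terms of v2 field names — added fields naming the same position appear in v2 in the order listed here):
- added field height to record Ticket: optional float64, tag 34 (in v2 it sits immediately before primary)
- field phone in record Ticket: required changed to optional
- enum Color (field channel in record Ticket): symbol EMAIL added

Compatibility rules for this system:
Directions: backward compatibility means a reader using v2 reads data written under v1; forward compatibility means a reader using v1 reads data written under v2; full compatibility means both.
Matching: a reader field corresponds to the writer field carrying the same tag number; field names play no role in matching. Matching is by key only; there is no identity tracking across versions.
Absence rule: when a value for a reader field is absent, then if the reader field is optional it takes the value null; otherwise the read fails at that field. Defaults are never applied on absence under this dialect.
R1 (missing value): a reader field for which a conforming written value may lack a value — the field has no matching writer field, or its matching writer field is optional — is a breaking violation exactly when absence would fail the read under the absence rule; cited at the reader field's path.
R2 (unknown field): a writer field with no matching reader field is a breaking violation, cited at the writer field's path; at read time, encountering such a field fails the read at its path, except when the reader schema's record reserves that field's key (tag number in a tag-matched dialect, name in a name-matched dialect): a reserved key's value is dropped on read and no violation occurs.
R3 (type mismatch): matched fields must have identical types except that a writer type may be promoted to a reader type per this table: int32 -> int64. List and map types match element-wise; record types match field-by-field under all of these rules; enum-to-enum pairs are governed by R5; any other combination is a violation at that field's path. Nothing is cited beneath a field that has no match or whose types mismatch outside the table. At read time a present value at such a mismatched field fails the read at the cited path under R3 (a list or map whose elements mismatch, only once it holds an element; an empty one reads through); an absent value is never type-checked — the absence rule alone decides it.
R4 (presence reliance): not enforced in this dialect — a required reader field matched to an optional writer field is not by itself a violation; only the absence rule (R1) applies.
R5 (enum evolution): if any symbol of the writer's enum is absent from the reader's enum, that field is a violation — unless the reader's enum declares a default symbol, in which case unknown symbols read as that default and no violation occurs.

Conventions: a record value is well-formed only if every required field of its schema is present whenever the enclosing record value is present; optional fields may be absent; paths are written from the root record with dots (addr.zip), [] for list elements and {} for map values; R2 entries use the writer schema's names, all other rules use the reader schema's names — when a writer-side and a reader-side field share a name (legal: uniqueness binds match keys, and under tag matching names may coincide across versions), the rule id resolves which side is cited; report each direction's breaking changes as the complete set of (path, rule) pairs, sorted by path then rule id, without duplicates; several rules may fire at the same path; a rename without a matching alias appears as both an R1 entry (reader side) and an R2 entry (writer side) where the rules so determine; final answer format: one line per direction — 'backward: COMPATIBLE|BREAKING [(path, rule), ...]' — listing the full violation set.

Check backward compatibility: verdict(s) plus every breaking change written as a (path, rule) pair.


backward: COMPATIBLE []

in Ticket below, arrows point writer -> reader
checking backward for Ticket: reader v2 against writer v1:
  channel: paired with writer channel (Color -> Color; writer optional)
  scores: paired with writer scores (map<string, string> -> map<string, string>; writer required)
  phone: paired with writer phone (string -> string; writer required)
  height: no writer match
  primary: paired with writer primary (bool -> bool; writer optional)
  => backward: COMPATIBLE
ruling out the remaining Ticket differences:
  added field height to record Ticket: optional float64, tag 34 (in v2 it sits immediately before primary) -> affects forward compatibility only, which is not asked
  field phone in record Ticket: required changed to optional -> affects forward compatibility only, which is not asked
  enum Color (field channel in record Ticket): symbol EMAIL added -> triggers nothing under Ticket's printed rules — same verdict


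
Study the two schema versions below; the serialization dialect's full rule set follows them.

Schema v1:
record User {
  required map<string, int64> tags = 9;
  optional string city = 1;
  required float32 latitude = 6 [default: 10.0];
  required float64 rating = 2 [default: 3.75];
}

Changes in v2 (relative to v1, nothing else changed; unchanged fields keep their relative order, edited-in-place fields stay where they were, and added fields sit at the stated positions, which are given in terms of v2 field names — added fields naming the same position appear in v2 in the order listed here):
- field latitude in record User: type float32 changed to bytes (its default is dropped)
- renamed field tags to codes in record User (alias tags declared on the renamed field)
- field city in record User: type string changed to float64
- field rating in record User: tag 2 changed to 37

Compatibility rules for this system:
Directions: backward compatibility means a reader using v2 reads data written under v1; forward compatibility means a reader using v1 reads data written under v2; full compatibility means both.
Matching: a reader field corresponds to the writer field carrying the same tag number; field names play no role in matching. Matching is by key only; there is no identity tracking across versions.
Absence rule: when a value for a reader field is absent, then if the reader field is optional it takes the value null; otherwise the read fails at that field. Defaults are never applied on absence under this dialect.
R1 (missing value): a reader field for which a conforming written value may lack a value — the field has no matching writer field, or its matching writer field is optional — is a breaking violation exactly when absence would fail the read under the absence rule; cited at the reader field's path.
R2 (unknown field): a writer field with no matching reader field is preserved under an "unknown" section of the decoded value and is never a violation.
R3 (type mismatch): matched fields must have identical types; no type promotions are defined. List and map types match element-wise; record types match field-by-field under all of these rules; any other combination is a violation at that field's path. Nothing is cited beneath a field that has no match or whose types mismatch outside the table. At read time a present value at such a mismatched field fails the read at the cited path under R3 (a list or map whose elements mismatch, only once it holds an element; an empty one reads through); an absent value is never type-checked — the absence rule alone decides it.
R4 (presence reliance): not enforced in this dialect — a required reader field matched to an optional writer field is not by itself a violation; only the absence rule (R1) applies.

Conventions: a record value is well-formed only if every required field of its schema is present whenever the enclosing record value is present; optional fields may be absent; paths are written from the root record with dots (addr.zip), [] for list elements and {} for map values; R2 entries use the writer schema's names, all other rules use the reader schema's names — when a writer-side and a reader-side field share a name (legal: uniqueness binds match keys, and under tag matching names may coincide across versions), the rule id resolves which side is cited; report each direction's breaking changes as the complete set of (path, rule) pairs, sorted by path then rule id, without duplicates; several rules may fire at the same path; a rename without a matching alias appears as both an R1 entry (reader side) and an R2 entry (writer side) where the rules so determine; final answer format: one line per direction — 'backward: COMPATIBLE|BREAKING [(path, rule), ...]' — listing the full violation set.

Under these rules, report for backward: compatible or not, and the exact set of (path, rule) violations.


backward: BREAKING [(city, R3), (latitude, R3), (rating, R1)]

the writer's type comes first in each User pair
backward on User — v2 reading data written by v1:
  writer required, map<string, int64> -> map<string, int64>: reader codes maps from writer tags
  writer optional, string -> float64: reader city maps from writer city
  writer required, float32 -> bytes: reader latitude maps from writer latitude
  rating has no writer counterpart
  writer rating: unknown to reader
  R3 fires at city
  R3 fires at latitude
  R1 fires at rating
  => 3 violation(s): backward is BREAKING for User
the other User changes do not affect what is asked:
  renamed field tags to codes in record User (alias tags declared on the renamed field) -> fires no rule on User, leaving the asked answer as it is


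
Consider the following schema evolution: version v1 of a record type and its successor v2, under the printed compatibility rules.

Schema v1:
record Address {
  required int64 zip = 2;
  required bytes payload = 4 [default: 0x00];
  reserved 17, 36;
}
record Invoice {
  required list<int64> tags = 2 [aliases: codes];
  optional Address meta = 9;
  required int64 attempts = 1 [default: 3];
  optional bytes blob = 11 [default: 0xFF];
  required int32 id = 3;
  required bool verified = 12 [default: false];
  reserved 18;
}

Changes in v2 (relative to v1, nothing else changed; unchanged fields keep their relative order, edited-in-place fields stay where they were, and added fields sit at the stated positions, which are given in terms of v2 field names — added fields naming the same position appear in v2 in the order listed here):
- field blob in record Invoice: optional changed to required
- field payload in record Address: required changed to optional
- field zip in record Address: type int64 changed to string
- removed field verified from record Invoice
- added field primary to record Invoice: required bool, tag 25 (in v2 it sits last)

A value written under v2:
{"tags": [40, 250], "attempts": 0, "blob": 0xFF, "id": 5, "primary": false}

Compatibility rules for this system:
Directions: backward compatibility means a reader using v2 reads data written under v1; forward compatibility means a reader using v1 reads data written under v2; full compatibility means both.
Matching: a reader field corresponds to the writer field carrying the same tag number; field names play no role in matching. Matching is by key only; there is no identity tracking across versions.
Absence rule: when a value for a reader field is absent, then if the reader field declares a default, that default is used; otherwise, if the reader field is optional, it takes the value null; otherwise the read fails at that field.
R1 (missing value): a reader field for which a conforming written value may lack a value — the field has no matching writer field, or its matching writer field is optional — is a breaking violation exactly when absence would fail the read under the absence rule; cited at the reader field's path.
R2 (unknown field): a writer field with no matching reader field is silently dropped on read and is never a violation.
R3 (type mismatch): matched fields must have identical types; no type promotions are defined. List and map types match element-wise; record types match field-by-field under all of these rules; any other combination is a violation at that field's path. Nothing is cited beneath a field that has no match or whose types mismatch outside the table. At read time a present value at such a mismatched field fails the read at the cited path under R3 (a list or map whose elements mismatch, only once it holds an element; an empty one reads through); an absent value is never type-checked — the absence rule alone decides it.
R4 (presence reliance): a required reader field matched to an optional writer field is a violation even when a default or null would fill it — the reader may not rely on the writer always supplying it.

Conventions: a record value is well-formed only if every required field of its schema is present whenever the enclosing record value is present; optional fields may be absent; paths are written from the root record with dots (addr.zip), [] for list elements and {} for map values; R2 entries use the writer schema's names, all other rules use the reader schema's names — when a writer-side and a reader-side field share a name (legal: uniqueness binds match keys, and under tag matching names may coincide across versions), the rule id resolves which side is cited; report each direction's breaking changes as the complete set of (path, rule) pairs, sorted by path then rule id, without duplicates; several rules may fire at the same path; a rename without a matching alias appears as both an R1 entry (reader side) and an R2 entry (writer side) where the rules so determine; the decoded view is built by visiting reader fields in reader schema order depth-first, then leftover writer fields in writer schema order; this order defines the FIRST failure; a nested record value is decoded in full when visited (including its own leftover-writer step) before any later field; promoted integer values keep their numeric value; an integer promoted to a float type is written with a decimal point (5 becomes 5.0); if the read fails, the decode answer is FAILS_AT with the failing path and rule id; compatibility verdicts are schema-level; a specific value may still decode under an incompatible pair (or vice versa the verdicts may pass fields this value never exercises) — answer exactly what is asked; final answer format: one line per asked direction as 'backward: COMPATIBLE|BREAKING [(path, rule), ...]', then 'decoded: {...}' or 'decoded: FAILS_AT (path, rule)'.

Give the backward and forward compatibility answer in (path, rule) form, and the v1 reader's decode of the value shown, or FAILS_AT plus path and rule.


backward: BREAKING [(blob, R4), (meta.zip, R3), (primary, R1)]; forward: BREAKING [(meta.payload, R4), (meta.zip, R3)]; decoded: {"tags": [40, 250], "meta": null, "attempts": 0, "blob": 0xFF, "id": 5, "verified": false}

arrows below run writer -> reader for Invoice
backward on Invoice — v2 reading data written by v1:
  writer required, list<int64> -> list<int64>: reader tags maps from writer tags
  writer optional, Address -> Address: reader meta maps from writer meta
  writer required, int64 -> int64: reader attempts maps from writer attempts
  writer optional, bytes -> bytes: reader blob maps from writer blob
  writer required, int32 -> int32: reader id maps from writer id
  primary has no writer counterpart
  leftover writer field: verified
  writer required, int64 -> string: reader meta.zip maps from writer meta.zip
  writer required, bytes -> bytes: reader meta.payload maps from writer meta.payload
  rule R4 violated at blob
  rule R3 violated at meta.zip
  rule R1 violated at primary
  backward on Invoice therefore BREAKING (3)
forward on Invoice — v1 reading data written by v2:
  writer required, list<int64> -> list<int64>: reader tags maps from writer tags
  writer optional, Address -> Address: reader meta maps from writer meta
  writer required, int64 -> int64: reader attempts maps from writer attempts
  writer required, bytes -> bytes: reader blob maps from writer blob
  writer required, int32 -> int32: reader id maps from writer id
  verified has no writer counterpart
  leftover writer field: primary
  writer required, string -> int64: reader meta.zip maps from writer meta.zip
  writer optional, bytes -> bytes: reader meta.payload maps from writer meta.payload
  rule R4 violated at meta.payload
  rule R3 violated at meta.zip
  forward on Invoice therefore BREAKING (2)
migrating the Invoice value to v1:
  tags := [40, 250]
  meta := null (missing; optional => null)
  attempts := 0
  blob := 0xFF
  id := 5
  verified := false (missing; default applied)
  writer primary: no reader field; dropped
  => decoded: {"tags": [40, 250], "meta": null, "attempts": 0, "blob": 0xFF, "id": 5, "verified": false}


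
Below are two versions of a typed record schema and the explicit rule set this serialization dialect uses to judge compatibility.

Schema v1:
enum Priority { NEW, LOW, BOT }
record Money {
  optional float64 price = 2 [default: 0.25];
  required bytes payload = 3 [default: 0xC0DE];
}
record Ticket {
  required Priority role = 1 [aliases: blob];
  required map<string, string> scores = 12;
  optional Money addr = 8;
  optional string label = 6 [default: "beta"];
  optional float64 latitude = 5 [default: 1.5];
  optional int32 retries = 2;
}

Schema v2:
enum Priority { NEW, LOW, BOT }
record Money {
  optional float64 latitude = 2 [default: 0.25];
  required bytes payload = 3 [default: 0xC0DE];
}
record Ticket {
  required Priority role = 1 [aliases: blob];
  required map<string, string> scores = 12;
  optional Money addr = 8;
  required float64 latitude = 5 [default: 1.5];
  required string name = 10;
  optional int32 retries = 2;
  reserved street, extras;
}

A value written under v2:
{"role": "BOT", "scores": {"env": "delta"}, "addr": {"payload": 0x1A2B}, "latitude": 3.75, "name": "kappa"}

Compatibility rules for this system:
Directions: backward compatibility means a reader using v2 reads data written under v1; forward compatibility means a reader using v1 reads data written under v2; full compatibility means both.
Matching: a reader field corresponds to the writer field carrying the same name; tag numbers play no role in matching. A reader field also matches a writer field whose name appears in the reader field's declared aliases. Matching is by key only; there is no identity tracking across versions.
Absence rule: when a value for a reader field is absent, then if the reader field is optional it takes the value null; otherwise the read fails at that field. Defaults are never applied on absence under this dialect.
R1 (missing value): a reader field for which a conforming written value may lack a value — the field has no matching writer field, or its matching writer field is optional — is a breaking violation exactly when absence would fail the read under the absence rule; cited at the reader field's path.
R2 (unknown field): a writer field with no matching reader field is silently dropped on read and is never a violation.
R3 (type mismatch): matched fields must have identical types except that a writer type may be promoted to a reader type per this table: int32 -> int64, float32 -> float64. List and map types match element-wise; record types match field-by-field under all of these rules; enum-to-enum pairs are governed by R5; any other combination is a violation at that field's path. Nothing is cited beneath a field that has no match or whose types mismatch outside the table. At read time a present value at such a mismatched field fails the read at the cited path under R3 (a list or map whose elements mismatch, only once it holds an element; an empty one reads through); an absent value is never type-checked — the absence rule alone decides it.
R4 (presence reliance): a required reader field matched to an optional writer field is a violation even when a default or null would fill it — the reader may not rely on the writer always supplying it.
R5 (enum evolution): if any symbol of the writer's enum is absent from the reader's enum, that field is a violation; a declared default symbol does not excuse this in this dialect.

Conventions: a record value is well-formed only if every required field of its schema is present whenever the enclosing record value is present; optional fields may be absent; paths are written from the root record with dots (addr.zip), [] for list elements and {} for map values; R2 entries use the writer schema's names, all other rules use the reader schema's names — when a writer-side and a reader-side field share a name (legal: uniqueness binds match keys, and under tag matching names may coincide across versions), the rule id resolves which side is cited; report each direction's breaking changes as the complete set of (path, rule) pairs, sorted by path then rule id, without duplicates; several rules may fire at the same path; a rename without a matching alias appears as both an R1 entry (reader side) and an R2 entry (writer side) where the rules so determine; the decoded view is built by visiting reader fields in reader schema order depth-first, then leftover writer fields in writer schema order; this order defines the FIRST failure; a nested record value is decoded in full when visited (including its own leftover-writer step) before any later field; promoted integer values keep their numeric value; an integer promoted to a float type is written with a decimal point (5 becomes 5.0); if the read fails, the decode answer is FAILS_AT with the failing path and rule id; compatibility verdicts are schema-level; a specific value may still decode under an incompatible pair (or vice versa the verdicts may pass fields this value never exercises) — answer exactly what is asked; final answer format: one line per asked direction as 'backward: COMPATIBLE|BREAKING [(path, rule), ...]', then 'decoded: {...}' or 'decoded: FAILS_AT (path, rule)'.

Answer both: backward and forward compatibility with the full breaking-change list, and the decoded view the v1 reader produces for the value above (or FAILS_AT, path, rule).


the writer's type comes first in each Ticket pair
backward on Ticket — v2 reading data written by v1:
  role: paired with writer role (Priority -> Priority; writer required)
  scores: paired with writer scores (map<string, string> -> map<string, string>; writer required)
  addr: paired with writer addr (Money -> Money; writer optional)
  latitude: paired with writer latitude (float64 -> float64; writer optional)
  no writer field matches reader name
  retries: paired with writer retries (int32 -> int32; writer optional)
  label (writer side), unknown to reader
  no writer field matches reader addr.latitude
  addr.payload: paired with writer addr.payload (bytes -> bytes; writer required)
  addr.price (writer side), unknown to reader
  R1 fires at latitude
  R4 fires at latitude
  R1 fires at name
  backward on Ticket therefore BREAKING (3)
forward on Ticket — v1 reading data written by v2:
  role: paired with writer role (Priority -> Priority; writer required)
  scores: paired with writer scores (map<string, string> -> map<string, string>; writer required)
  addr: paired with writer addr (Money -> Money; writer optional)
  no writer field matches reader label
  latitude: paired with writer latitude (float64 -> float64; writer required)
  retries: paired with writer retries (int32 -> int32; writer optional)
  name (writer side), unknown to reader
  no writer field matches reader addr.price
  addr.payload: paired with writer addr.payload (bytes -> bytes; writer required)
  addr.latitude (writer side), unknown to reader
  => forward: COMPATIBLE
decode (reader v1):
  role := "BOT"
  scores := {"env": "delta"}
  addr.price := null (not supplied -> null)
  addr.payload := 0x1A2B
  label := null (not supplied -> null)
  latitude := 3.75
  retries := null (not supplied -> null)
  writer name: unmatched, discarded
  => decoded: {"role": "BOT", "scores": {"env": "delta"}, "addr": {"price": null, "payload": 0x1A2B}, "label": null, "latitude": 3.75, "retries": null}

backward: BREAKING [(latitude, R1), (latitude, R4), (name, R1)]; forward: COMPATIBLE []; decoded: {"role": "BOT", "scores": {"env": "delta"}, "addr": {"price": null, "payload": 0x1A2B}, "label": null, "latitude": 3.75, "retries": null}


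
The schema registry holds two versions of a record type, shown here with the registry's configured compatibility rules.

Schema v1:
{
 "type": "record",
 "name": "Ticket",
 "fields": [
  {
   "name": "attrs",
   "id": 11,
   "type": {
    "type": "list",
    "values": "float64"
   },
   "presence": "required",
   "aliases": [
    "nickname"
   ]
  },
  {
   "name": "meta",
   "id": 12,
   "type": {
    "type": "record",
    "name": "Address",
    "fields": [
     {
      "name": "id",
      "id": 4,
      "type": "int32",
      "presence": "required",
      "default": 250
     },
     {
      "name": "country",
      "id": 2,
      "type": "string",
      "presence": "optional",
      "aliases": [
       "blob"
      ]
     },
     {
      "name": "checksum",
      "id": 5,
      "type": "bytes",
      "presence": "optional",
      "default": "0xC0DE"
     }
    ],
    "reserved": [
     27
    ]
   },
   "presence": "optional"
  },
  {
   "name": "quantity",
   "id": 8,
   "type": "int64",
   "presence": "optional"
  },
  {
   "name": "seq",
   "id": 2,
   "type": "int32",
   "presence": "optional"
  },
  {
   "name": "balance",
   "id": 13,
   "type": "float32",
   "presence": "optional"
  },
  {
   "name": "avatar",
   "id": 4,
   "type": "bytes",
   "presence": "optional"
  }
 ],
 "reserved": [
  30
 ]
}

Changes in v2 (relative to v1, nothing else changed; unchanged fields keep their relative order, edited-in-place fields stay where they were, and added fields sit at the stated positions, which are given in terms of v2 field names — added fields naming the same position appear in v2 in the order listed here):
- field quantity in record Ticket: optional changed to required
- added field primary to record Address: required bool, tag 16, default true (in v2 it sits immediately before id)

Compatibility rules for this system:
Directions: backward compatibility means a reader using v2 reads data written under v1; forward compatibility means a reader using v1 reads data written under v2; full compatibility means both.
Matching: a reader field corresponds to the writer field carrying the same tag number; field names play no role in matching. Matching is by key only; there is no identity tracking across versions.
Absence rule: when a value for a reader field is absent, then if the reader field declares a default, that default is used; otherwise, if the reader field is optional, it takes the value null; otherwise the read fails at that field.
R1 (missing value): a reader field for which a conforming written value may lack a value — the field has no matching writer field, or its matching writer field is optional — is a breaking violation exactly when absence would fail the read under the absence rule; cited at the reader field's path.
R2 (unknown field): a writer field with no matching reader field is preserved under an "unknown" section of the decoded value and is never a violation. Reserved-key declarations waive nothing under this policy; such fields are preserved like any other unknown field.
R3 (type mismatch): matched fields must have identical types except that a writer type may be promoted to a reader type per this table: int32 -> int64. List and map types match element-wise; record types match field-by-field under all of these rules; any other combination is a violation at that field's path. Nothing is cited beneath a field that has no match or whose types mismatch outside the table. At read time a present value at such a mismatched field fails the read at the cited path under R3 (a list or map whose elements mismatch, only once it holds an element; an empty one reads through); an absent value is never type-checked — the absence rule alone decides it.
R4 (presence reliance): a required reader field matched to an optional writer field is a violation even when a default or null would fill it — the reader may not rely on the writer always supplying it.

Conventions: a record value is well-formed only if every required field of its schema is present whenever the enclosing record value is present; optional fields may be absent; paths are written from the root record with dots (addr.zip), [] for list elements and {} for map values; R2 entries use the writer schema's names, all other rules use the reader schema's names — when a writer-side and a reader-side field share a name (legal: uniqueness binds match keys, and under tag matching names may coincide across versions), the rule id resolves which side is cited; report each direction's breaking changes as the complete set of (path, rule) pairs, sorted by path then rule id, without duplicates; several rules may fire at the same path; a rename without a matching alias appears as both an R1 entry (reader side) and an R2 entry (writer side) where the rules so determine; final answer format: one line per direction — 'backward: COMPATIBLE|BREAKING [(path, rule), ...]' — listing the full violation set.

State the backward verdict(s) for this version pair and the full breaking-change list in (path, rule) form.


the writer's type comes first in each Ticket pair
backward for Ticket (reader v2, writer v1):
  list<float64> -> list<float64>, writer required: attrs aligns to attrs
  Address -> Address, writer optional: meta aligns to meta
  int64 -> int64, writer optional: quantity aligns to quantity
  int32 -> int32, writer optional: seq aligns to seq
  float32 -> float32, writer optional: balance aligns to balance
  bytes -> bytes, writer optional: avatar aligns to avatar
  meta.primary: no writer-side match
  int32 -> int32, writer required: meta.id aligns to meta.id
  string -> string, writer optional: meta.country aligns to meta.country
  bytes -> bytes, writer optional: meta.checksum aligns to meta.checksum
  breaking: (quantity, R1)
  breaking: (quantity, R4)
  => backward: BREAKING (2)
remaining Ticket differences; none change what is asked:
  added field primary to record Address: required bool, tag 16, default true (in v2 it sits immediately before id) -> triggers nothing under Ticket's printed rules — same verdict

backward: BREAKING [(quantity, R1), (quantity, R4)]
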